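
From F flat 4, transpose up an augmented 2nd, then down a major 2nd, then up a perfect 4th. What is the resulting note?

B flat 4

Fb4 up an augmented second → G4 (3 semitones).
A major second down from G4 is F4.
F4 up a perfect fourth → Bb4 (5 semitones).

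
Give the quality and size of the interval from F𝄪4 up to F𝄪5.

F to F is the same letter name, plus an octave — that makes it an octave of some quality.
F##4 to F##5 is 12 semitones, matching the perfect octave exactly, so the quality is perfect.

P8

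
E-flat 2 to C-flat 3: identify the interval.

E to C spans six letter names (E-F-G-A-B-C): a sixth.
A major sixth would be 9 semitones, but Eb2 to Cb3 is 8 — one semitone narrower, making it a minor sixth.

m6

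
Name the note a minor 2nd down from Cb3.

The second takes the letter from C down to B.
A minor second spans 1 semitone, so from Cb3 the target pitch is Bb2.

Bb2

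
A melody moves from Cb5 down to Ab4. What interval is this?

minor third

Descending from Cb5 to Ab4 is the same interval as ascending Ab4 to Cb5.
A to C spans three letter names (A-B-C), so the interval is some kind of third.
At 3 semitones, Ab4→Cb5 falls one short of a major third: minor.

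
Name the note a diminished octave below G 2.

The letter stays G (same as the start), shifted an octave down.
Moving 11 semitones down from G2 (the size of a diminished octave) reaches G#1.

G-sharp 1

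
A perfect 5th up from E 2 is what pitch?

Counting five letter names up from E lands on B.
A perfect fifth is 7 semitones; 7 semitones up from E2 gives B2.

B 2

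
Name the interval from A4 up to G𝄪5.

A to G spans seven letter names (A-B-C-D-E-F-G): a seventh.
A major seventh would be 11 semitones; A4 to G##5 is 12, one semitone wider, so the interval is augmented.

augmented seventh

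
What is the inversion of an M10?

minor sixth

First reduce the compound major tenth to its simple form, a major third.
Interval numbers invert to sum to nine: 3 + 6 = 9, so a third inverts to a sixth.
And major becomes minor under inversion, so we get a minor sixth.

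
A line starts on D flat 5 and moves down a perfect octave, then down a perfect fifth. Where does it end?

G flat 3

A perfect octave down from Db5 is Db4.
Db4 down a perfect fifth → Gb3 (7 semitones).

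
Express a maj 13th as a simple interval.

Take out an octave (7 from the number): 13 − 7 = 6.
Quality carries through unchanged, so the simple form is a major sixth.

major 6th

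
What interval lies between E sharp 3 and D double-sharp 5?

E to D spans seven letter names (E-F-G-A-B-C-D), plus an octave, so the interval is some kind of fourteenth.
E#3 to D##5 is 23 semitones, matching the major fourteenth exactly, so the quality is major.
(Equivalently, a compound major seventh: a major seventh plus an octave.)

major 14th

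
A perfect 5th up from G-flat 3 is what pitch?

Counting five letter names up from G lands on D.
A perfect fifth is 7 semitones; 7 semitones up from Gb3 gives Db4.

D-flat 4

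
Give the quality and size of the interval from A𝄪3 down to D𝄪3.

Descending from A##3 to D##3 is the same interval as ascending D##3 to A##3.
D to A spans five letter names (D-E-F-G-A): a fifth.
The perfect fifth spans 7 semitones, and D##3 to A##3 is exactly 7 semitones — so this is a perfect fifth.

perfect fifth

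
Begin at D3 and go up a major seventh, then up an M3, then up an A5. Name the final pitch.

A major seventh up from D3 is C#4.
Up a major third from C#4: E#4 (4 semitones up).
E#4 up an augmented fifth → B##4 (8 semitones).

B##4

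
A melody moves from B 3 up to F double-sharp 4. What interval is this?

B to F spans five letter names (B-C-D-E-F): a fifth.
A perfect fifth would be 7 semitones; B3 to F##4 is 8, one semitone wider, so the interval is augmented.

augmented fifth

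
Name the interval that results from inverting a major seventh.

minor 2nd

Inverted interval numbers add to nine, so a seventh pairs with a second (7 + 2 = 9).
The quality also flips — major becomes minor — giving a minor second.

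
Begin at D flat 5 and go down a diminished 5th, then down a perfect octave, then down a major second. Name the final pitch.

Down a diminished fifth from Db5: G4 (6 semitones down).
Down a perfect octave from G4: G3 (12 semitones down).
A major second down from G3 is F3.

F 3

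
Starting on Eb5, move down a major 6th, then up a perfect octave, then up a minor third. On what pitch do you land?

Eb5 down a major sixth → Gb4 (9 semitones).
Up a perfect octave from Gb4: Gb5 (12 semitones up).
Up a minor third from Gb5: Bbb5 (3 semitones up).

Bbb5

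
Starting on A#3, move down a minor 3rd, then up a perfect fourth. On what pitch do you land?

A minor third down from A#3 is F##3.
F##3 up a perfect fourth → B#3 (5 semitones).

B#3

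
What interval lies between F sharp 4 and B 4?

perfect fourth

F to B spans four letter names (F-G-A-B), so the interval is some kind of fourth.
F#4 to B4 is 5 semitones, matching the perfect fourth exactly, so the quality is perfect.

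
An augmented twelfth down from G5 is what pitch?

Cb4

Five letters down from G (plus an octave) reaches C.
An augmented twelfth is 20 semitones; 20 semitones down from G5 gives Cb4.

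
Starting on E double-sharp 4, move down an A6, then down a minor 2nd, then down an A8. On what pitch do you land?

F sharp 2

E##4 down an augmented sixth → G#3 (10 semitones).
Down a minor second from G#3: F##3 (1 semitone down).
F##3 down an augmented octave → F#2 (13 semitones).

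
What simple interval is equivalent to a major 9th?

Each octave removed subtracts seven from the number: 9 − 7 = 2.
Quality carries through unchanged, so the simple form is a major second.

major 2nd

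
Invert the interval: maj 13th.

First reduce the compound major thirteenth to its simple form, a major sixth.
Interval numbers invert to sum to nine: 6 + 3 = 9, so a sixth inverts to a third.
Quality inverts too: major becomes minor. That makes the inversion a minor third.

m3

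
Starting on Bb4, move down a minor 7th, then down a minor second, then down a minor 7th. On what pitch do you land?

C#3

Down a minor seventh from Bb4: C4 (10 semitones down).
A minor second down from C4 is B3.
A minor seventh down from B3 is C#3.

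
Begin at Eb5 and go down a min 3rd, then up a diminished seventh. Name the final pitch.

A minor third down from Eb5 is C5.
C5 up a diminished seventh → Bbb5 (9 semitones).

Bbb5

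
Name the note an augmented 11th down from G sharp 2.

D 1

Counting four letter names plus an octave down from G lands on D.
An augmented eleventh is 18 semitones; 18 semitones down from G#2 gives D1.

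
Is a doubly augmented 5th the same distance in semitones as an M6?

Yes

Both span 9 semitones: a doubly augmented fifth and a major sixth are the same chromatic distance.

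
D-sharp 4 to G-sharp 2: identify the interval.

perfect 12th

Descending from D#4 to G#2 is the same interval as ascending G#2 to D#4.
G to D spans five letter names (G-A-B-C-D), plus an octave — that makes it a twelfth of some quality.
The perfect twelfth spans 19 semitones, and G#2 to D#4 is exactly 19 semitones — so this is a perfect twelfth.
(Equivalently, a compound perfect fifth: a perfect fifth plus an octave.)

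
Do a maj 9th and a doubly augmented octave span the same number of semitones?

Yes

Both span 14 semitones: a major ninth and a doubly augmented octave are the same chromatic distance.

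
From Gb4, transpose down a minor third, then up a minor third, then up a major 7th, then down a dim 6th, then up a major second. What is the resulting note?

B#4

A minor third down from Gb4 is Eb4.
Eb4 up a minor third → Gb4 (3 semitones).
Gb4 up a major seventh → F5 (11 semitones).
F5 down a diminished sixth → A#4 (7 semitones).
A#4 up a major second → B#4 (2 semitones).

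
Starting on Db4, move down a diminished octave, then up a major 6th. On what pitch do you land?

B3

Down a diminished octave from Db4: D3 (11 semitones down).
Up a major sixth from D3: B3 (9 semitones up).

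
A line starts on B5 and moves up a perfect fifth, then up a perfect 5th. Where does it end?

C#7

A perfect fifth up from B5 is F#6.
A perfect fifth up from F#6 is C#7.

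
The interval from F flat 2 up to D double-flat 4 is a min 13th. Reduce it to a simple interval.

Each octave removed subtracts seven from the number: 13 − 7 = 6.
That makes a minor thirteenth a compound minor sixth — an octave plus a minor sixth.

minor sixth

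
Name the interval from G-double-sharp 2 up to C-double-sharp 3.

perfect 4th

G to C spans four letter names (G-A-B-C): a fourth.
Counting semitones, G##2→C##3 is 5, which is the perfect fourth.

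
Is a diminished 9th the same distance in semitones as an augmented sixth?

No

12 semitones (diminished ninth) vs 10 semitones (augmented sixth): not equal.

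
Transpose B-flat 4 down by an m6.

D 4

Counting six letter names down from B lands on D.
Moving 8 semitones down from Bb4 (the size of a minor sixth) reaches D4.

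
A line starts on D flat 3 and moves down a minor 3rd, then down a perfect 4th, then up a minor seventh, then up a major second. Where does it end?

Db3 down a minor third → Bb2 (3 semitones).
Down a perfect fourth from Bb2: F2 (5 semitones down).
Up a minor seventh from F2: Eb3 (10 semitones up).
Eb3 up a major second → F3 (2 semitones).

F 3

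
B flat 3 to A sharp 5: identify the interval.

A14

B to A spans seven letter names (B-C-D-E-F-G-A), plus an octave — that makes it a fourteenth of some quality.
Bb3 to A#5 spans 24 semitones — one semitone wider than the major fourteenth (23) — giving an augmented fourteenth.
(Equivalently, a compound augmented seventh: an augmented seventh plus an octave.)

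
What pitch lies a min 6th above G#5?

E6

Six letter names up from G: E.
Moving 8 semitones up from G#5 (the size of a minor sixth) reaches E6.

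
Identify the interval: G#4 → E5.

m6

G to E spans six letter names (G-A-B-C-D-E), so the interval is some kind of sixth.
At 8 semitones, G#4→E5 falls one short of a major sixth: minor.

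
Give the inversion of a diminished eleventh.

First reduce the compound diminished eleventh to its simple form, a diminished fourth.
Inverted interval numbers add to nine, so a fourth pairs with a fifth (4 + 5 = 9).
And diminished becomes augmented under inversion, so we get an augmented fifth.

augmented fifth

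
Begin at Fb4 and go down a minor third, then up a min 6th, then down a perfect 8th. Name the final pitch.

Fb4 down a minor third → Db4 (3 semitones).
A minor sixth up from Db4 is Bbb4.
Down a perfect octave from Bbb4: Bbb3 (12 semitones down).

Bbb3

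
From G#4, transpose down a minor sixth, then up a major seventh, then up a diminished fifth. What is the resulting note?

E#5

G#4 down a minor sixth → B#3 (8 semitones).
A major seventh up from B#3 is A##4.
Up a diminished fifth from A##4: E#5 (6 semitones up).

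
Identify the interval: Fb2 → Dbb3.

F to D spans six letter names (F-G-A-B-C-D), so the interval is some kind of sixth.
A major sixth would be 9 semitones, but Fb2 to Dbb3 is 8 — one semitone narrower, making it a minor sixth.

minor 6th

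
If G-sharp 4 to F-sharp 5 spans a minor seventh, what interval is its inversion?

Interval numbers invert to sum to nine: 7 + 2 = 9, so a seventh inverts to a second.
Quality inverts too: minor becomes major. That makes the inversion a major second.

major second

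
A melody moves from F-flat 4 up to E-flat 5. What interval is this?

major 7th

F to E spans seven letter names (F-G-A-B-C-D-E) — that makes it a seventh of some quality.
Counting semitones, Fb4→Eb5 is 11, which is the major seventh.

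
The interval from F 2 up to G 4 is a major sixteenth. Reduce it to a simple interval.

Subtracting seven from the interval number removes an octave: 16 − 14 = 2.
So a major sixteenth is 2 octaves plus a major second. The quality is unchanged.

major 2nd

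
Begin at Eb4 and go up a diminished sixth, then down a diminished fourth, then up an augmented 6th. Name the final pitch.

Up a diminished sixth from Eb4: Cbb5 (7 semitones up).
Down a diminished fourth from Cbb5: Gb4 (4 semitones down).
Up an augmented sixth from Gb4: E5 (10 semitones up).

E5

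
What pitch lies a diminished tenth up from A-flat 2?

The tenth's letter: A up three letter names plus an octave → C.
A diminished tenth spans 14 semitones, so from Ab2 the target pitch is Cbb4.

C-double-flat 4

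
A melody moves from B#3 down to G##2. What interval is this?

Descending from B#3 to G##2 is the same interval as ascending G##2 to B#3.
G to B spans three letter names (G-A-B), plus an octave: a tenth.
G##2 to B#3 is 15 semitones, a half step short of the major tenth (16), so this is minor.
(Equivalently, a compound minor third: a minor third plus an octave.)

m10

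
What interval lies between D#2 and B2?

minor sixth

D to B spans six letter names (D-E-F-G-A-B), so the interval is some kind of sixth.
A major sixth would be 9 semitones, but D#2 to B2 is 8 — one semitone narrower, making it a minor sixth.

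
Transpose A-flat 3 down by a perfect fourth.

E-flat 3

The fourth takes the letter from A down to E.
Moving 5 semitones down from Ab3 (the size of a perfect fourth) reaches Eb3.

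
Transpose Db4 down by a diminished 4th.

A3

The fourth takes the letter from D down to A.
A diminished fourth spans 4 semitones, so from Db4 the target pitch is A3.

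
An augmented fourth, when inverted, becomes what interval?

diminished fifth

Inverted interval numbers add to nine, so a fourth pairs with a fifth (4 + 5 = 9).
And augmented becomes diminished under inversion, so we get a diminished fifth.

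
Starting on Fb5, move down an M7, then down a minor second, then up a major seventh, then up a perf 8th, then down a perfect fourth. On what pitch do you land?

Bb5

A major seventh down from Fb5 is Gbb4.
Down a minor second from Gbb4: Fb4 (1 semitone down).
Fb4 up a major seventh → Eb5 (11 semitones).
A perfect octave up from Eb5 is Eb6.
Eb6 down a perfect fourth → Bb5 (5 semitones).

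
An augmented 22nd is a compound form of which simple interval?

Each octave removed subtracts seven from the number: 22 − 14 = 8.
That makes an augmented twenty-second a compound augmented octave — 2 octaves plus an augmented octave.

augmented 8th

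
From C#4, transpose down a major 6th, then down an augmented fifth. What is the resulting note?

Down a major sixth from C#4: E3 (9 semitones down).
E3 down an augmented fifth → Ab2 (8 semitones).

Ab2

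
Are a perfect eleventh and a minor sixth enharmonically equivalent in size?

No

17 semitones (perfect eleventh) vs 8 semitones (minor sixth): not equal.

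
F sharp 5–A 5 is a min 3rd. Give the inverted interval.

major sixth

Interval numbers invert to sum to nine: 3 + 6 = 9, so a third inverts to a sixth.
Quality inverts too: minor becomes major. That makes the inversion a major sixth.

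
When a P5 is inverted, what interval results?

The rule of nine gives the new number: 9 − 5 = 4, so a fifth becomes a fourth.
And perfect stays perfect under inversion, so we get a perfect fourth.

P4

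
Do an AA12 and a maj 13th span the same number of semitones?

Yes

Both span 21 semitones: a doubly augmented twelfth and a major thirteenth are the same chromatic distance.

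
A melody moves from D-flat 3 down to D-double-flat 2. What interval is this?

augmented 8th

Descending from Db3 to Dbb2 is the same interval as ascending Dbb2 to Db3.
D to D is the same letter name, plus an octave: an octave.
Dbb2 to Db3 spans 13 semitones — one semitone wider than the perfect octave (12) — giving an augmented octave.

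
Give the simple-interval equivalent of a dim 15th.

diminished octave

Subtracting seven from the interval number removes an octave: 15 − 7 = 8.
That makes a diminished fifteenth a compound diminished octave — an octave plus a diminished octave.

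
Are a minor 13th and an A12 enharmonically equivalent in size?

Yes

A minor thirteenth = 20 semitones = an augmented twelfth; enharmonically equal.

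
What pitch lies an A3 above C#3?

The third takes the letter from C up to E.
Moving 5 semitones up from C#3 (the size of an augmented third) reaches E##3.

E##3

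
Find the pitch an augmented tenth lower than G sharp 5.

Counting three letter names plus an octave down from G lands on E.
An augmented tenth spans 17 semitones, so from G#5 the target pitch is Eb4.

E flat 4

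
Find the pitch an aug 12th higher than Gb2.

D4

The twelfth's letter: G up five letter names plus an octave → D.
Moving 20 semitones up from Gb2 (the size of an augmented twelfth) reaches D4.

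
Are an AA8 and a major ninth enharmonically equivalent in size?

Yes

A doubly augmented octave spans 14 semitones, and a major ninth also spans 14 semitones — they're enharmonic.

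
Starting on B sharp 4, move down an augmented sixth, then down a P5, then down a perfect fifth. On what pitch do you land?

An augmented sixth down from B#4 is D4.
Down a perfect fifth from D4: G3 (7 semitones down).
G3 down a perfect fifth → C3 (7 semitones).

C 3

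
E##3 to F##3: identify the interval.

E to F spans two letter names (E-F): a second.
At 1 semitone, E##3→F##3 falls one short of a major second: minor.

minor second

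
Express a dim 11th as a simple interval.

diminished 4th

Take out an octave (7 from the number): 11 − 7 = 4.
Quality carries through unchanged, so the simple form is a diminished fourth.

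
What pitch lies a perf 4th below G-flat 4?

The fourth takes the letter from G down to D.
A perfect fourth is 5 semitones; 5 semitones down from Gb4 gives Db4.

D-flat 4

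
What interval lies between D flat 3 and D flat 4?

D to D is the same letter name, plus an octave — that makes it an octave of some quality.
Db3 to Db4 is 12 semitones, matching the perfect octave exactly, so the quality is perfect.

perfect octave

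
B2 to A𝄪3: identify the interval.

A7

B to A spans seven letter names (B-C-D-E-F-G-A), so the interval is some kind of seventh.
A major seventh would be 11 semitones; B2 to A##3 is 12, one semitone wider, so the interval is augmented.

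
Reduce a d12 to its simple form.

Each octave removed subtracts seven from the number: 12 − 7 = 5.
So a diminished twelfth is an octave plus a diminished fifth. The quality is unchanged.

d5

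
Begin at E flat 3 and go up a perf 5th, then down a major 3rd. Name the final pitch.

G flat 3

Up a perfect fifth from Eb3: Bb3 (7 semitones up).
Bb3 down a major third → Gb3 (4 semitones).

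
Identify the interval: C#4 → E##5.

C to E spans three letter names (C-D-E), plus an octave, so the interval is some kind of tenth.
A major tenth would be 16 semitones; C#4 to E##5 is 17, one semitone wider, so the interval is augmented.
(Equivalently, a compound augmented third: an augmented third plus an octave.)

augmented tenth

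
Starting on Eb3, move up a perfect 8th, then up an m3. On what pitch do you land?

Eb3 up a perfect octave → Eb4 (12 semitones).
Eb4 up a minor third → Gb4 (3 semitones).

Gb4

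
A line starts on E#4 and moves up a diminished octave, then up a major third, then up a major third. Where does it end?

E#4 up a diminished octave → E5 (11 semitones).
A major third up from E5 is G#5.
G#5 up a major third → B#5 (4 semitones).

B#5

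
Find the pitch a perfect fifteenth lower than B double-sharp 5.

A fifteenth keeps the letter name B, two octaves down from B.
Moving 24 semitones down from B##5 (the size of a perfect fifteenth) reaches B##3.

B double-sharp 3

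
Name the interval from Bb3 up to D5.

major 10th

B to D spans three letter names (B-C-D), plus an octave: a tenth.
Bb3 to D5 is 16 semitones, matching the major tenth exactly, so the quality is major.
(Equivalently, a compound major third: a major third plus an octave.)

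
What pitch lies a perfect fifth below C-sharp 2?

F-sharp 1

Five letter names down from C: F.
A perfect fifth is 7 semitones; 7 semitones down from C#2 gives F#1.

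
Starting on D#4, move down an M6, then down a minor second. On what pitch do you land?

Down a major sixth from D#4: F#3 (9 semitones down).
A minor second down from F#3 is E#3.

E#3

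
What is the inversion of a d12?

First reduce the compound diminished twelfth to its simple form, a diminished fifth.
Inverted interval numbers add to nine, so a fifth pairs with a fourth (5 + 4 = 9).
The quality also flips — diminished becomes augmented — giving an augmented fourth.

augmented fourth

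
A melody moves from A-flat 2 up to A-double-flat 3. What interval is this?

A to A is the same letter name, plus an octave: an octave.
Ab2 to Abb3 spans 11 semitones — one semitone narrower than the perfect octave (12) — giving a diminished octave.

diminished octave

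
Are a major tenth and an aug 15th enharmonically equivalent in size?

A major tenth is 16 semitones but an augmented fifteenth is 25 semitones — different sizes.

No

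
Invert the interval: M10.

m6

First reduce the compound major tenth to its simple form, a major third.
Inverted interval numbers add to nine, so a third pairs with a sixth (3 + 6 = 9).
The quality also flips — major becomes minor — giving a minor sixth.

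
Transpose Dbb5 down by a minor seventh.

Ebb4

The seventh takes the letter from D down to E.
A minor seventh spans 10 semitones, so from Dbb5 the target pitch is Ebb4.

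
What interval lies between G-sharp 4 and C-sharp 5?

perfect fourth

G to C spans four letter names (G-A-B-C) — that makes it a fourth of some quality.
G#4 to C#5 is 5 semitones, matching the perfect fourth exactly, so the quality is perfect.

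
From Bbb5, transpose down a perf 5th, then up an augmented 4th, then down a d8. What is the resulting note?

A4

Bbb5 down a perfect fifth → Ebb5 (7 semitones).
An augmented fourth up from Ebb5 is Ab5.
Down a diminished octave from Ab5: A4 (11 semitones down).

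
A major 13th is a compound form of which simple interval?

Take out an octave (7 from the number): 13 − 7 = 6.
Quality carries through unchanged, so the simple form is a major sixth.

major sixth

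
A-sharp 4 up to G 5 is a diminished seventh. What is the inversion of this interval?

augmented 2nd

Interval numbers invert to sum to nine: 7 + 2 = 9, so a seventh inverts to a second.
Quality inverts too: diminished becomes augmented. That makes the inversion an augmented second.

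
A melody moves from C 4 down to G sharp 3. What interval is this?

Descending from C4 to G#3 is the same interval as ascending G#3 to C4.
G to C spans four letter names (G-A-B-C) — that makes it a fourth of some quality.
The perfect fourth is 5 semitones; here we have 4, one semitone narrower: diminished.

diminished fourth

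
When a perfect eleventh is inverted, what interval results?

perfect fifth

First reduce the compound perfect eleventh to its simple form, a perfect fourth.
The rule of nine gives the new number: 9 − 4 = 5, so a fourth becomes a fifth.
Quality inverts too: perfect stays perfect. That makes the inversion a perfect fifth.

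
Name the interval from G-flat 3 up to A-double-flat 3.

G to A spans two letter names (G-A) — that makes it a second of some quality.
A major second would be 2 semitones, but Gb3 to Abb3 is 1 — one semitone narrower, making it a minor second.

minor second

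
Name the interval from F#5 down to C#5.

P4

Descending from F#5 to C#5 is the same interval as ascending C#5 to F#5.
C to F spans four letter names (C-D-E-F), so the interval is some kind of fourth.
The perfect fourth spans 5 semitones, and C#5 to F#5 is exactly 5 semitones — so this is a perfect fourth.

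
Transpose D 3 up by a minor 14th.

C 5

The fourteenth's letter: D up seven letter names plus an octave → C.
A minor fourteenth spans 22 semitones, so from D3 the target pitch is C5.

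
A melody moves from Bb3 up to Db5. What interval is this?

minor 10th

B to D spans three letter names (B-C-D), plus an octave, so the interval is some kind of tenth.
Bb3 to Db5 is 15 semitones, a half step short of the major tenth (16), so this is minor.
(Equivalently, a compound minor third: a minor third plus an octave.)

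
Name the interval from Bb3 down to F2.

Descending from Bb3 to F2 is the same interval as ascending F2 to Bb3.
F to B spans four letter names (F-G-A-B), plus an octave: an eleventh.
F2 to Bb3 is 17 semitones, matching the perfect eleventh exactly, so the quality is perfect.
(Equivalently, a compound perfect fourth: a perfect fourth plus an octave.)

P11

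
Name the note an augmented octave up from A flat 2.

For an octave the letter name doesn't change: still A, an octave up.
Moving 13 semitones up from Ab2 (the size of an augmented octave) reaches A3.

A 3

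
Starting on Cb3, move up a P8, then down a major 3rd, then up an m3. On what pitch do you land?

Cbb4

A perfect octave up from Cb3 is Cb4.
Cb4 down a major third → Abb3 (4 semitones).
Abb3 up a minor third → Cbb4 (3 semitones).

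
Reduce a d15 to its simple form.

Take out an octave (7 from the number): 15 − 7 = 8.
That makes a diminished fifteenth a compound diminished octave — an octave plus a diminished octave.

diminished octave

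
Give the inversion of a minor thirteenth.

First reduce the compound minor thirteenth to its simple form, a minor sixth.
The rule of nine gives the new number: 9 − 6 = 3, so a sixth becomes a third.
And minor becomes major under inversion, so we get a major third.

major 3rd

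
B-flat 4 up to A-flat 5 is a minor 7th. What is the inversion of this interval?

major 2nd

The rule of nine gives the new number: 9 − 7 = 2, so a seventh becomes a second.
And minor becomes major under inversion, so we get a major second.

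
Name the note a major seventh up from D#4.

Seven letter names up from D: C.
Moving 11 semitones up from D#4 (the size of a major seventh) reaches C##5.

C##5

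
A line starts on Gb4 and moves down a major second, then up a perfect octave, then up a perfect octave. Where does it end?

Fb6

Gb4 down a major second → Fb4 (2 semitones).
Fb4 up a perfect octave → Fb5 (12 semitones).
Up a perfect octave from Fb5: Fb6 (12 semitones up).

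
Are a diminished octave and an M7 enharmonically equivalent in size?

A diminished octave spans 11 semitones, and a major seventh also spans 11 semitones — they're enharmonic.

Yes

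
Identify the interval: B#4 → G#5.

minor sixth

B to G spans six letter names (B-C-D-E-F-G), so the interval is some kind of sixth.
A major sixth would be 9 semitones, but B#4 to G#5 is 8 — one semitone narrower, making it a minor sixth.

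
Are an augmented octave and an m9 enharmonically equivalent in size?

Yes

An augmented octave = 13 semitones = a minor ninth; enharmonically equal.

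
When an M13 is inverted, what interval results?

minor third

First reduce the compound major thirteenth to its simple form, a major sixth.
Inverted interval numbers add to nine, so a sixth pairs with a third (6 + 3 = 9).
Quality inverts too: major becomes minor. That makes the inversion a minor third.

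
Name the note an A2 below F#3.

Eb3

The second takes the letter from F down to E.
Moving 3 semitones down from F#3 (the size of an augmented second) reaches Eb3.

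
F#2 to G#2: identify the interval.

M2

F to G spans two letter names (F-G) — that makes it a second of some quality.
F#2 to G#2 is 2 semitones, matching the major second exactly, so the quality is major.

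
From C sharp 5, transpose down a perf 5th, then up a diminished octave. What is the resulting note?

F 5

A perfect fifth down from C#5 is F#4.
F#4 up a diminished octave → F5 (11 semitones).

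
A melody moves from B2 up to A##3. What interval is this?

augmented seventh

B to A spans seven letter names (B-C-D-E-F-G-A) — that makes it a seventh of some quality.
A major seventh would be 11 semitones; B2 to A##3 is 12, one semitone wider, so the interval is augmented.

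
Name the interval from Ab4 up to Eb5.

P5

A to E spans five letter names (A-B-C-D-E), so the interval is some kind of fifth.
Ab4 to Eb5 is 7 semitones, matching the perfect fifth exactly, so the quality is perfect.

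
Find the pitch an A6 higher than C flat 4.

A 4

The sixth takes the letter from C up to A.
An augmented sixth is 10 semitones; 10 semitones up from Cb4 gives A4.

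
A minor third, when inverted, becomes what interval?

major sixth

The rule of nine gives the new number: 9 − 3 = 6, so a third becomes a sixth.
Quality inverts too: minor becomes major. That makes the inversion a major sixth.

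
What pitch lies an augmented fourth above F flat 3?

The fourth takes the letter from F up to B.
Moving 6 semitones up from Fb3 (the size of an augmented fourth) reaches Bb3.

B flat 3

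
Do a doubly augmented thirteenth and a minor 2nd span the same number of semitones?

No

23 semitones (doubly augmented thirteenth) vs 1 semitone (minor second): not equal.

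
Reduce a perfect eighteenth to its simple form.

Take out 2 octaves (14 from the number): 18 − 14 = 4.
So a perfect eighteenth is 2 octaves plus a perfect fourth. The quality is unchanged.

perfect 4th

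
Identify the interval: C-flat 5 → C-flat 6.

P8

C to C is the same letter name, plus an octave, so the interval is some kind of octave.
The perfect octave spans 12 semitones, and Cb5 to Cb6 is exactly 12 semitones — so this is a perfect octave.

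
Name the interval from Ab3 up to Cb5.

A to C spans three letter names (A-B-C), plus an octave: a tenth.
At 15 semitones, Ab3→Cb5 falls one short of a major tenth: minor.
(Equivalently, a compound minor third: a minor third plus an octave.)

minor tenth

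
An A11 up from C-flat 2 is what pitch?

The eleventh's letter: C up four letter names plus an octave → F.
An augmented eleventh spans 18 semitones, so from Cb2 the target pitch is F3.

F 3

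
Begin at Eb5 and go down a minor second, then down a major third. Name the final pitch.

Bb4

Eb5 down a minor second → D5 (1 semitone).
A major third down from D5 is Bb4.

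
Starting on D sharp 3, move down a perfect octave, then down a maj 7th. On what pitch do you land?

D#3 down a perfect octave → D#2 (12 semitones).
D#2 down a major seventh → E1 (11 semitones).

E 1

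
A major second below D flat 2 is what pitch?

Two letter names down from D: C.
A major second spans 2 semitones, so from Db2 the target pitch is Cb2.

C flat 2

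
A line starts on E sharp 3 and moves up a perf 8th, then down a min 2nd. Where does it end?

E#3 up a perfect octave → E#4 (12 semitones).
E#4 down a minor second → D##4 (1 semitone).

D double-sharp 4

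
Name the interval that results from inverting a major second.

minor seventh

Interval numbers invert to sum to nine: 2 + 7 = 9, so a second inverts to a seventh.
And major becomes minor under inversion, so we get a minor seventh.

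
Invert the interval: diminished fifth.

augmented 4th

Interval numbers invert to sum to nine: 5 + 4 = 9, so a fifth inverts to a fourth.
And diminished becomes augmented under inversion, so we get an augmented fourth.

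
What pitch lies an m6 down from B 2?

Counting six letter names down from B lands on D.
Moving 8 semitones down from B2 (the size of a minor sixth) reaches D#2.

D-sharp 2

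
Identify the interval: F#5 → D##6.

augmented 6th

F to D spans six letter names (F-G-A-B-C-D) — that makes it a sixth of some quality.
F#5 to D##6 spans 10 semitones — one semitone wider than the major sixth (9) — giving an augmented sixth.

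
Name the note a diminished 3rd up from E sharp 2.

Three letter names up from E: G.
A diminished third spans 2 semitones, so from E#2 the target pitch is G2.

G 2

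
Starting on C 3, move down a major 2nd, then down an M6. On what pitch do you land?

Down a major second from C3: Bb2 (2 semitones down).
Down a major sixth from Bb2: Db2 (9 semitones down).

D flat 2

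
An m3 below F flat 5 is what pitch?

Three letter names down from F: D.
A minor third spans 3 semitones, so from Fb5 the target pitch is Db5.

D flat 5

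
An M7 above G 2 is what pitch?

F sharp 3

Seven letter names up from G: F.
A major seventh spans 11 semitones, so from G2 the target pitch is F#3.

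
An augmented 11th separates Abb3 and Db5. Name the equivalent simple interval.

augmented 4th

Each octave removed subtracts seven from the number: 11 − 7 = 4.
Quality carries through unchanged, so the simple form is an augmented fourth.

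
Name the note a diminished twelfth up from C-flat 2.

G-double-flat 3

Counting five letter names plus an octave up from C lands on G.
A diminished twelfth spans 18 semitones, so from Cb2 the target pitch is Gbb3.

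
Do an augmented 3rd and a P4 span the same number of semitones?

Both span 5 semitones: an augmented third and a perfect fourth are the same chromatic distance.

Yes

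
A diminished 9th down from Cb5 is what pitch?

The ninth's letter: C down two letter names plus an octave → B.
A diminished ninth is 12 semitones; 12 semitones down from Cb5 gives B3.

B3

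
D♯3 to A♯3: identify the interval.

perfect fifth

D to A spans five letter names (D-E-F-G-A), so the interval is some kind of fifth.
D#3 to A#3 is 7 semitones, matching the perfect fifth exactly, so the quality is perfect.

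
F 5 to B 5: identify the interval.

augmented fourth

F to B spans four letter names (F-G-A-B) — that makes it a fourth of some quality.
A perfect fourth would be 5 semitones; F5 to B5 is 6, one semitone wider, so the interval is augmented.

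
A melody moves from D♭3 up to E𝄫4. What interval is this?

minor ninth

D to E spans two letter names (D-E), plus an octave: a ninth.
At 13 semitones, Db3→Ebb4 falls one short of a major ninth: minor.
(Equivalently, a compound minor second: a minor second plus an octave.)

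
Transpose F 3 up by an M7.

Counting seven letter names up from F lands on E.
A major seventh is 11 semitones; 11 semitones up from F3 gives E4.

E 4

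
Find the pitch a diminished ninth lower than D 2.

C-double-sharp 1

The ninth's letter: D down two letter names plus an octave → C.
A diminished ninth spans 12 semitones, so from D2 the target pitch is C##1.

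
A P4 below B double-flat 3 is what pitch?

Four letter names down from B: F.
A perfect fourth is 5 semitones; 5 semitones down from Bbb3 gives Fb3.

F flat 3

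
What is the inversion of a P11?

First reduce the compound perfect eleventh to its simple form, a perfect fourth.
The rule of nine gives the new number: 9 − 4 = 5, so a fourth becomes a fifth.
Quality inverts too: perfect stays perfect. That makes the inversion a perfect fifth.

perfect 5th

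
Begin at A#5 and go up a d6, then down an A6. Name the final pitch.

A diminished sixth up from A#5 is F6.
An augmented sixth down from F6 is Abb5.

Abb5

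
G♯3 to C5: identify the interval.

d11

G to C spans four letter names (G-A-B-C), plus an octave, so the interval is some kind of eleventh.
G#3 to C5 spans 16 semitones — one semitone narrower than the perfect eleventh (17) — giving a diminished eleventh.
(Equivalently, a compound diminished fourth: a diminished fourth plus an octave.)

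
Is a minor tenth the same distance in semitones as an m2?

No

A minor tenth is 15 semitones but a minor second is 1 semitone — different sizes.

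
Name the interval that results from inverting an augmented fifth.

Inverted interval numbers add to nine, so a fifth pairs with a fourth (5 + 4 = 9).
Quality inverts too: augmented becomes diminished. That makes the inversion a diminished fourth.

diminished fourth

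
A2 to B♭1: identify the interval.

M7

Descending from A2 to Bb1 is the same interval as ascending Bb1 to A2.
B to A spans seven letter names (B-C-D-E-F-G-A) — that makes it a seventh of some quality.
Bb1 to A2 is 11 semitones, matching the major seventh exactly, so the quality is major.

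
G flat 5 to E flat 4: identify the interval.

Descending from Gb5 to Eb4 is the same interval as ascending Eb4 to Gb5.
E to G spans three letter names (E-F-G), plus an octave — that makes it a tenth of some quality.
A major tenth would be 16 semitones, but Eb4 to Gb5 is 15 — one semitone narrower, making it a minor tenth.
(Equivalently, a compound minor third: a minor third plus an octave.)

minor tenth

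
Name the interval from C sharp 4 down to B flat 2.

augmented ninth

Descending from C#4 to Bb2 is the same interval as ascending Bb2 to C#4.
B to C spans two letter names (B-C), plus an octave: a ninth.
The major ninth is 14 semitones; here we have 15, one semitone wider: augmented.
(Equivalently, a compound augmented second: an augmented second plus an octave.)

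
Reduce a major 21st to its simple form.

Take out 2 octaves (14 from the number): 21 − 14 = 7.
So a major twenty-first is 2 octaves plus a major seventh. The quality is unchanged.

M7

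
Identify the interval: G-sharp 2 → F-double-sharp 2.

Descending from G#2 to F##2 is the same interval as ascending F##2 to G#2.
F to G spans two letter names (F-G), so the interval is some kind of second.
At 1 semitone, F##2→G#2 falls one short of a major second: minor.

minor 2nd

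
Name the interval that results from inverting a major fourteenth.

First reduce the compound major fourteenth to its simple form, a major seventh.
Inverted interval numbers add to nine, so a seventh pairs with a second (7 + 2 = 9).
And major becomes minor under inversion, so we get a minor second.

minor second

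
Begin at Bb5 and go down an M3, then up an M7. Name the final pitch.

F6

Bb5 down a major third → Gb5 (4 semitones).
Up a major seventh from Gb5: F6 (11 semitones up).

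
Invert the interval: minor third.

The rule of nine gives the new number: 9 − 3 = 6, so a third becomes a sixth.
The quality also flips — minor becomes major — giving a major sixth.

M6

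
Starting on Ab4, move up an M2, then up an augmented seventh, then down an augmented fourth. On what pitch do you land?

E5

A major second up from Ab4 is Bb4.
An augmented seventh up from Bb4 is A#5.
An augmented fourth down from A#5 is E5.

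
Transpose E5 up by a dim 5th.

Five letter names up from E: B.
Moving 6 semitones up from E5 (the size of a diminished fifth) reaches Bb5.

Bb5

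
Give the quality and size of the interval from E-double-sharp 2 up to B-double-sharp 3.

E to B spans five letter names (E-F-G-A-B), plus an octave — that makes it a twelfth of some quality.
The perfect twelfth spans 19 semitones, and E##2 to B##3 is exactly 19 semitones — so this is a perfect twelfth.
(Equivalently, a compound perfect fifth: a perfect fifth plus an octave.)

perfect twelfth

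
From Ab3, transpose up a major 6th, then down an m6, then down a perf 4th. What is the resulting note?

Ab3 up a major sixth → F4 (9 semitones).
Down a minor sixth from F4: A3 (8 semitones down).
Down a perfect fourth from A3: E3 (5 semitones down).

E3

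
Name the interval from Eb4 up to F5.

M9

E to F spans two letter names (E-F), plus an octave: a ninth.
Eb4 to F5 is 14 semitones, matching the major ninth exactly, so the quality is major.
(Equivalently, a compound major second: a major second plus an octave.)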